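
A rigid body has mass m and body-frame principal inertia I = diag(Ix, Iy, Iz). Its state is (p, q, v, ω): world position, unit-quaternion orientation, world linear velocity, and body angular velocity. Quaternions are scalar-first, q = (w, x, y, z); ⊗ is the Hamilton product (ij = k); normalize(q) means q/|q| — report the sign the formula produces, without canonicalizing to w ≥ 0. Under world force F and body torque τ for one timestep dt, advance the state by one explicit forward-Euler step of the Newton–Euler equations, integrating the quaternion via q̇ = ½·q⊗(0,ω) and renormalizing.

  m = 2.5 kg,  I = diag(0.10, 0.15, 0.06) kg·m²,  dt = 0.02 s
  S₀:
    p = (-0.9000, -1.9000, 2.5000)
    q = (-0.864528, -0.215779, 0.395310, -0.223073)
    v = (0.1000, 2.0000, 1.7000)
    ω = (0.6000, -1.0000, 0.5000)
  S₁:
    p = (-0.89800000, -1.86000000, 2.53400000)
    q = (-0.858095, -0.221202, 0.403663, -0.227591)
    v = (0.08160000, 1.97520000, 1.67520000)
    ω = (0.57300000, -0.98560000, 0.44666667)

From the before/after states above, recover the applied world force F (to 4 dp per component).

v₁ − v₀ = (-0.01840000, -0.02480000, -0.02480000)
m·(v₁−v₀)/dt = (-2.3000, -3.1000, -3.1000)

F = (-2.3000, -3.1000, -3.1000)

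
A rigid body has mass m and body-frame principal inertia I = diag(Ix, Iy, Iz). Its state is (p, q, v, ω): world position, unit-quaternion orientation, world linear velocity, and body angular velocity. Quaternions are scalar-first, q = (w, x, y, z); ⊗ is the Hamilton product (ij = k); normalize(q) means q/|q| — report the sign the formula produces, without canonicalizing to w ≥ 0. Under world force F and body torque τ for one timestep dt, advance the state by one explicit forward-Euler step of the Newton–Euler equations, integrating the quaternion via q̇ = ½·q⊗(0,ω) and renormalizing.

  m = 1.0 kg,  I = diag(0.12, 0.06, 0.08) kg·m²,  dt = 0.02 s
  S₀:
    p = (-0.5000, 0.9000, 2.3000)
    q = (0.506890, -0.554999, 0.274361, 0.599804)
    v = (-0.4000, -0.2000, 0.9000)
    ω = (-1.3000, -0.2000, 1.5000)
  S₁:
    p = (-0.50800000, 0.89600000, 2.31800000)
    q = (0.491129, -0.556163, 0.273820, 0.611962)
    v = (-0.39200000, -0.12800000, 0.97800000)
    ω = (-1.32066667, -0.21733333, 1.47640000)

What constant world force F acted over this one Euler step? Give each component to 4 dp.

velocity change Δv = (0.00800000, 0.07200000, 0.07800000)
applied force F = (0.4000, 3.6000, 3.9000)

F = (0.4000, 3.6000, 3.9000)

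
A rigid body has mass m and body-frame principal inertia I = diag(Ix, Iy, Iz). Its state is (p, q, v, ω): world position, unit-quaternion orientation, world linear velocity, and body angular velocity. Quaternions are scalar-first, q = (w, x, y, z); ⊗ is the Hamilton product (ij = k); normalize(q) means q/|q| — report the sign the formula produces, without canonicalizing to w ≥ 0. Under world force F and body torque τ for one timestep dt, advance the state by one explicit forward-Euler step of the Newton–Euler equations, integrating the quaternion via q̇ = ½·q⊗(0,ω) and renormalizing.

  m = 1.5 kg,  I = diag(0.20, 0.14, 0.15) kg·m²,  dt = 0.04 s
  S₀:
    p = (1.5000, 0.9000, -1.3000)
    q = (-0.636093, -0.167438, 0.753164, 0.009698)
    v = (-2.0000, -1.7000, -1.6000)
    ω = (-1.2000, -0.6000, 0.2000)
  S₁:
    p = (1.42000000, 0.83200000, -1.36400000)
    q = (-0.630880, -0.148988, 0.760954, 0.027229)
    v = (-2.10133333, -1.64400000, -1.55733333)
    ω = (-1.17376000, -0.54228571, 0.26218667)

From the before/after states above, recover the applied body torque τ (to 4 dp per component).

τ = (0.1300, 0.1900, 0.1900)

rate change Δω = (0.02624000, 0.05771429, 0.06218667)
applied torque τ = (0.1300, 0.1900, 0.1900)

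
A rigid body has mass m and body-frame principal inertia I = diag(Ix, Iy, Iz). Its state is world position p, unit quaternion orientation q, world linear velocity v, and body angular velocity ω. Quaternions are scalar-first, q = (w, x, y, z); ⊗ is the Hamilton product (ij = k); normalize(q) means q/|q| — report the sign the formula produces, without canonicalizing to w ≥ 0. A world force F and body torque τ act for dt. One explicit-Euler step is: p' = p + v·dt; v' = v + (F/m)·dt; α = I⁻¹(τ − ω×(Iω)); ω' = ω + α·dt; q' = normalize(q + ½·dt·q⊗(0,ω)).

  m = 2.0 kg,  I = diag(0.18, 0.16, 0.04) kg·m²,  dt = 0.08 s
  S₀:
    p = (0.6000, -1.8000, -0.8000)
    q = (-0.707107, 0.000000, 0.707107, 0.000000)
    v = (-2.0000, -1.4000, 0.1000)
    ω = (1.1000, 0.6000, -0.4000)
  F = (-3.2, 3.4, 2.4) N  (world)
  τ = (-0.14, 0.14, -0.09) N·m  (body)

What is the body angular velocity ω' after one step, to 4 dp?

ω' = (1.0250, 0.7008, -0.5536)

ω×(Iω) gyroscopic = (0.0288, -0.0616, -0.0132)
angular accel α = (-0.9378, 1.2600, -1.9200)
ω + α·dt = (1.0250, 0.7008, -0.5536)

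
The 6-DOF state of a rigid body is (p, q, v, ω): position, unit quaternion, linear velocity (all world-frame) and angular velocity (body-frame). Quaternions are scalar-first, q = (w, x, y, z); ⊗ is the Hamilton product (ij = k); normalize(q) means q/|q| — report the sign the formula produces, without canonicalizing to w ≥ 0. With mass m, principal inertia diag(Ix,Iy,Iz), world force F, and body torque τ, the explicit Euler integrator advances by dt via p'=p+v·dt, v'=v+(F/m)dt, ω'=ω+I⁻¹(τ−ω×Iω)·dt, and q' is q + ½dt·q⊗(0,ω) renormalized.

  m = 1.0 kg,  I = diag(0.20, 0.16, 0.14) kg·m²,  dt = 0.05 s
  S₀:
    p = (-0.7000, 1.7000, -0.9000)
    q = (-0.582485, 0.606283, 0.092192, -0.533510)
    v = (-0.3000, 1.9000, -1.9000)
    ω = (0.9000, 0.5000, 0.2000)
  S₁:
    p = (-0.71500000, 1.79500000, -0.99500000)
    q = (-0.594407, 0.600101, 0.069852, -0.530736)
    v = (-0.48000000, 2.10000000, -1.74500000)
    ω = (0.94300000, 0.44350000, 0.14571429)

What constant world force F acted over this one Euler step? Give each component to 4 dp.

v₁ − v₀ = (-0.18000000, 0.20000000, 0.15500000)
F = m·Δv/dt = (-3.6000, 4.0000, 3.1000)

F = (-3.6000, 4.0000, 3.1000)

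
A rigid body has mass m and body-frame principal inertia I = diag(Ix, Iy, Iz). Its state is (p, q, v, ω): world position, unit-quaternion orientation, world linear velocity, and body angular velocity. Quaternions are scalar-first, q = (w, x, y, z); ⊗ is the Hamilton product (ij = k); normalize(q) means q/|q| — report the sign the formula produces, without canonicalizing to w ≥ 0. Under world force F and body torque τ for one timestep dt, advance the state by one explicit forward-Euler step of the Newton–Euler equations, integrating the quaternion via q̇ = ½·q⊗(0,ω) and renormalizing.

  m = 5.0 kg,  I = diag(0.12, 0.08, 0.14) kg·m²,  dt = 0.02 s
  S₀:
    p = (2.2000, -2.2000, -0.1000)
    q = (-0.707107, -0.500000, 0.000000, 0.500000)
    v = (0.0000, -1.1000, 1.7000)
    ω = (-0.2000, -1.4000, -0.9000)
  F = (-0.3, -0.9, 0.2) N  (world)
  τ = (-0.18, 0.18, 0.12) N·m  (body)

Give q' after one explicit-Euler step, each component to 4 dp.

q' = (-0.7035, -0.4915, 0.0044, 0.5133)

2q̇ = q⊗(0,ω) = (0.3500000, 0.8414214, 0.4399498, 1.3363963)
q + ½dt·q⊗(0,ω), renormalized = (-0.7035, -0.4915, 0.0044, 0.5133)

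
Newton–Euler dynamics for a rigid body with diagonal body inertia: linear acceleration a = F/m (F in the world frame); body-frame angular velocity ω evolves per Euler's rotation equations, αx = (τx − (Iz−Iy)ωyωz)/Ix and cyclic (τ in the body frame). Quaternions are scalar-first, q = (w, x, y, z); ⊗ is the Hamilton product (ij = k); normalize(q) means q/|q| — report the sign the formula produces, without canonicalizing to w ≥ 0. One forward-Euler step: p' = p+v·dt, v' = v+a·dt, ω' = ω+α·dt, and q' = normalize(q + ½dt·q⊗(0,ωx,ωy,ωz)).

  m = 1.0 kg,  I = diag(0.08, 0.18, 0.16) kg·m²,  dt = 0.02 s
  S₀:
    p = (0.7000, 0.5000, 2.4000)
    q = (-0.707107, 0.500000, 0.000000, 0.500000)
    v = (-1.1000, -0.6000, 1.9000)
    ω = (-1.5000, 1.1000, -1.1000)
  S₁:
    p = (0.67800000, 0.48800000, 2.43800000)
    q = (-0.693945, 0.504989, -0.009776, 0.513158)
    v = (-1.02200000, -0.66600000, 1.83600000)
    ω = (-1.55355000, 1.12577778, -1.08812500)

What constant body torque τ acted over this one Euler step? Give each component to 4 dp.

Δω = ω₁−ω₀ = (-0.05355000, 0.02577778, 0.01187500)
I·α + gyro = (-0.1900, 0.1000, -0.0700)

τ = (-0.1900, 0.1000, -0.0700)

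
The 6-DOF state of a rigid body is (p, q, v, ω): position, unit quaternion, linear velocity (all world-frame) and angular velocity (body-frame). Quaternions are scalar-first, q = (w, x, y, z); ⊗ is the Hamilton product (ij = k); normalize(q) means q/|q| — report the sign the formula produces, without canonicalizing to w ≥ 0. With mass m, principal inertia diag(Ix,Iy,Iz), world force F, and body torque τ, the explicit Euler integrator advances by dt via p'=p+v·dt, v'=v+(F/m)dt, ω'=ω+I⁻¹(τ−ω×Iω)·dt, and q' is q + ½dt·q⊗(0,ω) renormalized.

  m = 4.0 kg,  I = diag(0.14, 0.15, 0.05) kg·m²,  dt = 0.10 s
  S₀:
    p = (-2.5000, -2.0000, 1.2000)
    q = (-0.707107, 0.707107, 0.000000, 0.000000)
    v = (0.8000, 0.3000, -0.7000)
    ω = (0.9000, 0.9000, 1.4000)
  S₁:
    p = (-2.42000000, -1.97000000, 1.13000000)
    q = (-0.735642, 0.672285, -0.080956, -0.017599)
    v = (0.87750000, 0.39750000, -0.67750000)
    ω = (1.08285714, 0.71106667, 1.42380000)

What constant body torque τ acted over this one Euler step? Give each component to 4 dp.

τ = (0.1300, -0.1700, 0.0200)

ω₁ − ω₀ = (0.18285714, -0.18893333, 0.02380000)
ω₀×(Iω₀) = (-0.1260, 0.1134, 0.0081)
applied torque τ = (0.1300, -0.1700, 0.0200)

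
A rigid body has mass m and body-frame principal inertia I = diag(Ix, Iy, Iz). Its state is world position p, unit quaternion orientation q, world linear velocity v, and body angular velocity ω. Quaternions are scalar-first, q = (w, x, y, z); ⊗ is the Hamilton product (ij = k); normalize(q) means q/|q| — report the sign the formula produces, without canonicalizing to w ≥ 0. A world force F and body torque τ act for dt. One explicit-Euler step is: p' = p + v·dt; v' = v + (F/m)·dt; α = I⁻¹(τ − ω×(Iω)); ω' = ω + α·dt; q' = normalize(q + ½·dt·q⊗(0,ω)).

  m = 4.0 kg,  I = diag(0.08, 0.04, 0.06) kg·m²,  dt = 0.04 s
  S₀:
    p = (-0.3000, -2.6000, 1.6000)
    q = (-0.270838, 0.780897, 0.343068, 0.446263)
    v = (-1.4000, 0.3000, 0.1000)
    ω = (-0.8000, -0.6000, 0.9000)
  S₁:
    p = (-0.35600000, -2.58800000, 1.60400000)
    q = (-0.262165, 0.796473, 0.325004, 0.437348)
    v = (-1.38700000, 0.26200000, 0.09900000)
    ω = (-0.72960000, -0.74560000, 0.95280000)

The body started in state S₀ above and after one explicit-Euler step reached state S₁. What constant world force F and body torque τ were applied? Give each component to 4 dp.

velocity change Δv = (0.01300000, -0.03800000, -0.00100000)
F = m·Δv/dt = (1.3000, -3.8000, -0.1000)
rate change Δω = (0.07040000, -0.14560000, 0.05280000)
ω₀×(Iω₀) = (-0.0108, -0.0144, -0.0192)
τ = I·(Δω/dt) + ω₀×(Iω₀) = (0.1300, -0.1600, 0.0600)

F = (1.3000, -3.8000, -0.1000)
τ = (0.1300, -0.1600, 0.0600)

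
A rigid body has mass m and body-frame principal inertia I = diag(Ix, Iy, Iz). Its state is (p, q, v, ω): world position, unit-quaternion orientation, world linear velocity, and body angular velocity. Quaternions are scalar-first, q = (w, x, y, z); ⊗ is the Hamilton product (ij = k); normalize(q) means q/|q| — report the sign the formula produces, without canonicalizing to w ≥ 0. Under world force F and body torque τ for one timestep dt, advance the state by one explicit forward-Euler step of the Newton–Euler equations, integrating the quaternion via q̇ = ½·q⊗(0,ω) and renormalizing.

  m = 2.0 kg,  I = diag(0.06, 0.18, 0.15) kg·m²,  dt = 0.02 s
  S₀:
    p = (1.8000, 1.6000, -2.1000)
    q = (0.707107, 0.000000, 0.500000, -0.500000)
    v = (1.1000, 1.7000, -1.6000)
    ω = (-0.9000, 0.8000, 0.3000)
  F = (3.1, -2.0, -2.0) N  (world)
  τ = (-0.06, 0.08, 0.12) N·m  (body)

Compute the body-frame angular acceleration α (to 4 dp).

gyro term ω×Iω = (-0.0072, 0.0243, -0.0864)
angular accel α = (-0.8800, 0.3094, 1.3760)

α = (-0.8800, 0.3094, 1.3760)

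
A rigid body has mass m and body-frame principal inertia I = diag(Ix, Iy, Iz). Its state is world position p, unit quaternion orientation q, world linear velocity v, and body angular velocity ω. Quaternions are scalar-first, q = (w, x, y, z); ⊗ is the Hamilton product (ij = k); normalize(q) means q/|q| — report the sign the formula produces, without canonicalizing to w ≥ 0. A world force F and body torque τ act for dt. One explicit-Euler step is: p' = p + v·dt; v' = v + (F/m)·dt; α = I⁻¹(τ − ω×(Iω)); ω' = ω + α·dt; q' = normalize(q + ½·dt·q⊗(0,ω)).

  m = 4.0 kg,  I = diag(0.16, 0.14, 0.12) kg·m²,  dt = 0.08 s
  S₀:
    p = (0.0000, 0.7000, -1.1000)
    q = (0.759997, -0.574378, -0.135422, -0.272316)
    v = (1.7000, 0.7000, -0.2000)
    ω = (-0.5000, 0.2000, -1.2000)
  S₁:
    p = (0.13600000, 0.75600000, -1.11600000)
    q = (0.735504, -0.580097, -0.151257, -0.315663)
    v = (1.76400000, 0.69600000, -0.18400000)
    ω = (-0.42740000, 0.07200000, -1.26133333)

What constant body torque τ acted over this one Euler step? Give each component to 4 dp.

Δω = ω₁−ω₀ = (0.07260000, -0.12800000, -0.06133333)
I·α + gyro = (0.1500, -0.2000, -0.0900)

τ = (0.1500, -0.2000, -0.0900)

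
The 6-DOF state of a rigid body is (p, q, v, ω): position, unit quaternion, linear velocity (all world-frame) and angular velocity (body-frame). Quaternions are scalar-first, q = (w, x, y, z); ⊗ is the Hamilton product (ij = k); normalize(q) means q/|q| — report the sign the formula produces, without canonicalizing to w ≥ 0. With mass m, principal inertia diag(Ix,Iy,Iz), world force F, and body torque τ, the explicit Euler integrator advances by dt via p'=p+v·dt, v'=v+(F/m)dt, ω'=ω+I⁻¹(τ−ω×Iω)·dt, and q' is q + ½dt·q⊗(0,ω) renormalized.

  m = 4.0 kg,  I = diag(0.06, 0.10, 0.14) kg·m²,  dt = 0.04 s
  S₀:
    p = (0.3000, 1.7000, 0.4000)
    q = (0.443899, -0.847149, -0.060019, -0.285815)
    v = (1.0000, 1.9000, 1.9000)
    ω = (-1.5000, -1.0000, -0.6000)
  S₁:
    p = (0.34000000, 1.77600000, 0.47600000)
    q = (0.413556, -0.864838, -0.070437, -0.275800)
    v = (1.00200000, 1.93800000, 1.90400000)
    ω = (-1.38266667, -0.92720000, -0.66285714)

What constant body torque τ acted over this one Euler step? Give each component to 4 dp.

τ = (0.2000, 0.1100, -0.1600)

rate change Δω = (0.11733333, 0.07280000, -0.06285714)
precession coupling = (0.0240, -0.0720, 0.0600)
I·α + gyro = (0.2000, 0.1100, -0.1600)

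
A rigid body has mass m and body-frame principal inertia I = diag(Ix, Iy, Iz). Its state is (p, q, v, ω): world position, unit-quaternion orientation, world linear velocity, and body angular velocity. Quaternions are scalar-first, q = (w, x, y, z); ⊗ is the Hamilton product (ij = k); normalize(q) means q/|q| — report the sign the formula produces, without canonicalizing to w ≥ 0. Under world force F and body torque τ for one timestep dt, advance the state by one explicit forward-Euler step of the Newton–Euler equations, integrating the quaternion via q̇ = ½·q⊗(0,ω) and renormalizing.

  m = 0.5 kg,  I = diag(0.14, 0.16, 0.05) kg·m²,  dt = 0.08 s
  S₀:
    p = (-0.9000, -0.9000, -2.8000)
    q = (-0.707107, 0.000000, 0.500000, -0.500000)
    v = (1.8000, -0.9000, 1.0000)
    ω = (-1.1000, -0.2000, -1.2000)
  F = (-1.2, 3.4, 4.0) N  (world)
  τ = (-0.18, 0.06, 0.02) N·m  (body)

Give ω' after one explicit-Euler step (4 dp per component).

ω' = (-1.1878, -0.2294, -1.1750)

α = I⁻¹(τ − ω×Iω) = (-1.0971, -0.3675, 0.3120)
ω + α·dt = (-1.1878, -0.2294, -1.1750)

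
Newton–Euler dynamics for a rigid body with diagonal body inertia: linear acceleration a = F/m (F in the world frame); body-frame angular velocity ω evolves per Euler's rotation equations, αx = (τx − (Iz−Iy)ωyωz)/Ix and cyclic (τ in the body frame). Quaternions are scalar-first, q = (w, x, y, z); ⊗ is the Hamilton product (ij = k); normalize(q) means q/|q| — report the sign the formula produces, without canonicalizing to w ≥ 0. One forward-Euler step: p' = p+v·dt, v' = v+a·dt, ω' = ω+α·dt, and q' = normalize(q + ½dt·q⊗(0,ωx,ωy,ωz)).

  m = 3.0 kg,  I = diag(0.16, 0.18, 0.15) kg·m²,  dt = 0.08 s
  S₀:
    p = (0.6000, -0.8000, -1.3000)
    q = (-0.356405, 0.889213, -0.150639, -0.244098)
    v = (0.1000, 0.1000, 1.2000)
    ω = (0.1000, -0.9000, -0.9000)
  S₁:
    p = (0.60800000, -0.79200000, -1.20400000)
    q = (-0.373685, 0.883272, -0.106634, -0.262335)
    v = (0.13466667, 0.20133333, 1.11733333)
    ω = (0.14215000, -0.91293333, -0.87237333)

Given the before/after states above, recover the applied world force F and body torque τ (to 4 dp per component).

Δv = v₁−v₀ = (0.03466667, 0.10133333, -0.08266667)
F = m·Δv/dt = (1.3000, 3.8000, -3.1000)
ω₁ − ω₀ = (0.04215000, -0.01293333, 0.02762667)
ω₀×(Iω₀) = (-0.0243, -0.0009, -0.0018)
I·α + gyro = (0.0600, -0.0300, 0.0500)

F = (1.3000, 3.8000, -3.1000)
τ = (0.0600, -0.0300, 0.0500)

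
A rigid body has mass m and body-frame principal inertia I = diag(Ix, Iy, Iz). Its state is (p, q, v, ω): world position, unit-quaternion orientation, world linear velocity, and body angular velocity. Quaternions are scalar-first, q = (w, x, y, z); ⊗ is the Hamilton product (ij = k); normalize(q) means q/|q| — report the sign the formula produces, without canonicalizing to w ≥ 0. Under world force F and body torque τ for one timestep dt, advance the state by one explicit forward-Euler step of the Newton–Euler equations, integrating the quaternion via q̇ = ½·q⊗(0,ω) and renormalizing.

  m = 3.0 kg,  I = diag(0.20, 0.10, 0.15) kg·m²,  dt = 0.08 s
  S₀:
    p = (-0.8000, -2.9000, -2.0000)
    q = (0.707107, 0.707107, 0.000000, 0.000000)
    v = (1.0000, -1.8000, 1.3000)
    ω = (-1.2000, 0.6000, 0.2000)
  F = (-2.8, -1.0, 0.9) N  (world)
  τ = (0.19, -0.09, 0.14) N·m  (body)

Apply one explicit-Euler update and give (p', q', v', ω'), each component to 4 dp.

new position p' = (-0.7200, -3.0440, -1.8960)
v + (F/m)dt = (0.9253, -1.8267, 1.3240)
precession coupling ω×(Iω) = (0.0060, -0.0120, 0.0720)
(τ − ω×Iω)/I = (0.9200, -0.7800, 0.4533)
ω + α·dt = (-1.1264, 0.5376, 0.2363)
Hamilton product q⊗(0,ω) = (0.8485284, -0.8485284, 0.2828428, 0.5656856)
updated quaternion q' = (0.7400, 0.6722, 0.0113, 0.0226)

p' = (-0.7200, -3.0440, -1.8960)
q' = (0.7400, 0.6722, 0.0113, 0.0226)
v' = (0.9253, -1.8267, 1.3240)
ω' = (-1.1264, 0.5376, 0.2363)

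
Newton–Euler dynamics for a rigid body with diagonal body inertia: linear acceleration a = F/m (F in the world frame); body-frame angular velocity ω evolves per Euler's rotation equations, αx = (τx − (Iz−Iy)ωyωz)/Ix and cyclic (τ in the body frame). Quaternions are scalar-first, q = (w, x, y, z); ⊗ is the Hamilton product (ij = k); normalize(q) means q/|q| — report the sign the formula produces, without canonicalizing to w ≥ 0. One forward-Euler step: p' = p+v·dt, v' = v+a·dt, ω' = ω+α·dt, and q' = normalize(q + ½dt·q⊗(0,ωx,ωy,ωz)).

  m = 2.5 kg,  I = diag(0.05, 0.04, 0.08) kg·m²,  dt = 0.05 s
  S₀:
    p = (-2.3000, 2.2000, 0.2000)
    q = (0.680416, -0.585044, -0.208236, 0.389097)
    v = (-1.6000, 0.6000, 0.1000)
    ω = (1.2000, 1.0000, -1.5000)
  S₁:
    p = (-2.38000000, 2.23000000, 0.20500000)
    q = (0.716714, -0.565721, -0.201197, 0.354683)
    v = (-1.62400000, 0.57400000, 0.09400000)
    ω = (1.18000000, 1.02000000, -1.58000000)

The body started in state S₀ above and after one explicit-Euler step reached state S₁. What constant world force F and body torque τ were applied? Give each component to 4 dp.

Δv = v₁−v₀ = (-0.02400000, -0.02600000, -0.00600000)
F = m·Δv/dt = (-1.2000, -1.3000, -0.3000)
ω₁ − ω₀ = (-0.02000000, 0.02000000, -0.08000000)
I·α + gyro = (-0.0800, 0.0700, -0.1400)

F = (-1.2000, -1.3000, -0.3000)
τ = (-0.0800, 0.0700, -0.1400)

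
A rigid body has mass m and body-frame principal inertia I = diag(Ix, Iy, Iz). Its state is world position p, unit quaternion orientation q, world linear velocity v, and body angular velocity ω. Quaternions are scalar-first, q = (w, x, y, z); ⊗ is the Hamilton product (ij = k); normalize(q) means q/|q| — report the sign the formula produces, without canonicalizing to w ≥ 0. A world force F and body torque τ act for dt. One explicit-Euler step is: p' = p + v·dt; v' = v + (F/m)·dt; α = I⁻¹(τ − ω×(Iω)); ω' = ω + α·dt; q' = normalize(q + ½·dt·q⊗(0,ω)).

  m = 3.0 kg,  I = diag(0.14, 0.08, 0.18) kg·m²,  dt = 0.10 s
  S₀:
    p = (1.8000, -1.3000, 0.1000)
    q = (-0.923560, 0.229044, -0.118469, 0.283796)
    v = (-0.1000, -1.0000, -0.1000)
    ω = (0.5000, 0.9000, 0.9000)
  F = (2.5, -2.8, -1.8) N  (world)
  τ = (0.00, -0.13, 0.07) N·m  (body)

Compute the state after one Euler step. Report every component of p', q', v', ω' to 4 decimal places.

α = I⁻¹(τ − ω×Iω) = (-0.5786, -1.4000, 0.5389)
ω + α·dt = (0.4421, 0.7600, 0.9539)
Hamilton product q⊗(0,ω) = (-0.2633163, -0.8238185, -0.8954456, -0.5658299)
q + ½dt·q⊗(0,ω), renormalized = (-0.9345, 0.1874, -0.1629, 0.2549)
a = (0.8333, -0.9333, -0.6000)
p + v·dt = (1.7900, -1.4000, 0.0900)
new velocity v' = (-0.0167, -1.0933, -0.1600)

p' = (1.7900, -1.4000, 0.0900)
q' = (-0.9345, 0.1874, -0.1629, 0.2549)
v' = (-0.0167, -1.0933, -0.1600)
ω' = (0.4421, 0.7600, 0.9539)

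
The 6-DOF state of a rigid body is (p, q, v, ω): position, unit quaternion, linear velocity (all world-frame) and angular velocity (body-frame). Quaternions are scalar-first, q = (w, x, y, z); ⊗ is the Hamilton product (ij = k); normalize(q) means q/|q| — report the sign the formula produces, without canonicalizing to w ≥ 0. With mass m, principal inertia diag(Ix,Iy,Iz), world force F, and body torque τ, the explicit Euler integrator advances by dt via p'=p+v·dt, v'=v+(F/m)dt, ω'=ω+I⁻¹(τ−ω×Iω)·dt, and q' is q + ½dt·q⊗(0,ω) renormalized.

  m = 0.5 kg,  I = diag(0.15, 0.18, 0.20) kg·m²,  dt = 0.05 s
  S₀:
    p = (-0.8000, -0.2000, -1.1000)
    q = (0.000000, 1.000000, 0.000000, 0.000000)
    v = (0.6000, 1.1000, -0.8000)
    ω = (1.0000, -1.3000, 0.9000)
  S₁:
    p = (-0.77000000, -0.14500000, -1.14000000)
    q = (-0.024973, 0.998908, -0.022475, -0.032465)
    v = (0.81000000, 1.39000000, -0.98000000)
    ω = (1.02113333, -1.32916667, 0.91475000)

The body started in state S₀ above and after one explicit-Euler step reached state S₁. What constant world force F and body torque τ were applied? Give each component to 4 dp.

ω₁ − ω₀ = (0.02113333, -0.02916667, 0.01475000)
applied torque τ = (0.0400, -0.1500, 0.0200)
Δv = v₁−v₀ = (0.21000000, 0.29000000, -0.18000000)
applied force F = (2.1000, 2.9000, -1.8000)

F = (2.1000, 2.9000, -1.8000)
τ = (0.0400, -0.1500, 0.0200)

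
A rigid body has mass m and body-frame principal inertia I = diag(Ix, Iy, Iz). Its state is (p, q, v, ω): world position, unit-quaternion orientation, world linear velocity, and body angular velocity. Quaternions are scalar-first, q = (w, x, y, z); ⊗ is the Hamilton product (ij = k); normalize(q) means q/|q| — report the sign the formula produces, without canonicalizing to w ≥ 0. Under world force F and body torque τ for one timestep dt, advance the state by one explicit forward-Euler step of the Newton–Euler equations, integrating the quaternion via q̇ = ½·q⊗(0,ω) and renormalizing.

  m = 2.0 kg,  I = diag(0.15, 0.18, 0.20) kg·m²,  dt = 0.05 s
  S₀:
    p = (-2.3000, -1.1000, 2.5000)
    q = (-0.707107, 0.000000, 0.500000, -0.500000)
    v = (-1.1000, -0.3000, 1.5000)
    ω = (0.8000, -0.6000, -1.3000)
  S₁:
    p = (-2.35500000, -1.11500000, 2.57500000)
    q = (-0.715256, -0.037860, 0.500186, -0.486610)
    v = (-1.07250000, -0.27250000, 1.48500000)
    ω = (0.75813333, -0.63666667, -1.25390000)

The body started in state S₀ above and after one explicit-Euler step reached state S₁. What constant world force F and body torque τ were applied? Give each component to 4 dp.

velocity change Δv = (0.02750000, 0.02750000, -0.01500000)
m·(v₁−v₀)/dt = (1.1000, 1.1000, -0.6000)
rate change Δω = (-0.04186667, -0.03666667, 0.04610000)
ω₀×(Iω₀) = (0.0156, 0.0520, -0.0144)
I·α + gyro = (-0.1100, -0.0800, 0.1700)

F = (1.1000, 1.1000, -0.6000)
τ = (-0.1100, -0.0800, 0.1700)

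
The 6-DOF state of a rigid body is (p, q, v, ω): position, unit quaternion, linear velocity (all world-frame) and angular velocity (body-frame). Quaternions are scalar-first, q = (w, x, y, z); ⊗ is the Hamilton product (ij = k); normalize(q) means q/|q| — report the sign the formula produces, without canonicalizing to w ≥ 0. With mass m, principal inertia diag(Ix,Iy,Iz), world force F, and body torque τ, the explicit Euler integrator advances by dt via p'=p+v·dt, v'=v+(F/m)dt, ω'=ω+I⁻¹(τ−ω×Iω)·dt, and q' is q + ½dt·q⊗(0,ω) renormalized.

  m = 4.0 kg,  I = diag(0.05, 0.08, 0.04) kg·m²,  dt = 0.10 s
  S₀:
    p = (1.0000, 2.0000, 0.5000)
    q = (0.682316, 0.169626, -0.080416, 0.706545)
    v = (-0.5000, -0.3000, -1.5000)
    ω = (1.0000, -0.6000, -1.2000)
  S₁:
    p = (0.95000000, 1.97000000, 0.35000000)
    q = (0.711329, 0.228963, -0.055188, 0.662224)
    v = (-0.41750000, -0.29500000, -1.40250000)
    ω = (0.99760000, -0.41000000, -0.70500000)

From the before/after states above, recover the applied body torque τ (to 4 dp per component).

rate change Δω = (-0.00240000, 0.19000000, 0.49500000)
gyro term ω₀×Iω₀ = (-0.0288, -0.0120, -0.0180)
applied torque τ = (-0.0300, 0.1400, 0.1800)

τ = (-0.0300, 0.1400, 0.1800)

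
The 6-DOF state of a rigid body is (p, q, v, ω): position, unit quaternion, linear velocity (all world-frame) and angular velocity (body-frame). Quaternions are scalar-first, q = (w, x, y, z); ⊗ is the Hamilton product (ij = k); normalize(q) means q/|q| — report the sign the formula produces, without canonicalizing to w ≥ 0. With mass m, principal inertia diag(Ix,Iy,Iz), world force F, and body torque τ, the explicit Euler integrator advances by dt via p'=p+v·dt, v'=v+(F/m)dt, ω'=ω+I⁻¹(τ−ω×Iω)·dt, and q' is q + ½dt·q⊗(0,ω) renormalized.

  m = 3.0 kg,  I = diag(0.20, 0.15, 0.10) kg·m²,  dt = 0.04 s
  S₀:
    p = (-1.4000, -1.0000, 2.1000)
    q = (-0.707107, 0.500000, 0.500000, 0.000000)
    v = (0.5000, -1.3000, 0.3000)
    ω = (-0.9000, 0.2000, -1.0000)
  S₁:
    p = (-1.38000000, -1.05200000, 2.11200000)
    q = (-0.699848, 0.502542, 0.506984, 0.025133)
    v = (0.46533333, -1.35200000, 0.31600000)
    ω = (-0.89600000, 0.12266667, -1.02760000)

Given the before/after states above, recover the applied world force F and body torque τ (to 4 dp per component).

velocity change Δv = (-0.03466667, -0.05200000, 0.01600000)
applied force F = (-2.6000, -3.9000, 1.2000)
rate change Δω = (0.00400000, -0.07733333, -0.02760000)
precession coupling = (0.0100, 0.0900, 0.0090)
I·α + gyro = (0.0300, -0.2000, -0.0600)

F = (-2.6000, -3.9000, 1.2000)
τ = (0.0300, -0.2000, -0.0600)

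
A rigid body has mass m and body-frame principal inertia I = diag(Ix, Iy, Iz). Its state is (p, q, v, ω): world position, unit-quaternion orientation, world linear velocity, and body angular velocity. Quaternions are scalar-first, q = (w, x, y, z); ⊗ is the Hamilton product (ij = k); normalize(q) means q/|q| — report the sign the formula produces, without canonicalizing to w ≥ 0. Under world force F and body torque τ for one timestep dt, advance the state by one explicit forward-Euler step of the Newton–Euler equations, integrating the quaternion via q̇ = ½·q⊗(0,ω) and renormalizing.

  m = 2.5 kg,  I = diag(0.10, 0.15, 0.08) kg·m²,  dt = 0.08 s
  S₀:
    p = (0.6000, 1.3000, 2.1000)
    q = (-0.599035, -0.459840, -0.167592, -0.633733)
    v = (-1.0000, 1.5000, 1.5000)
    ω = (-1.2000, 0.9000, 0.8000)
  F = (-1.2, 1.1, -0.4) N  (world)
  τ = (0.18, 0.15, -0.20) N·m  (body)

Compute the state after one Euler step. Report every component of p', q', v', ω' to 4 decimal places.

p' = (0.5200, 1.4200, 2.2200)
q' = (-0.5934, -0.4127, -0.1437, -0.6759)
v' = (-1.0384, 1.5352, 1.4872)
ω' = (-1.0157, 0.9902, 0.6540)

α = I⁻¹(τ − ω×Iω) = (2.3040, 1.1280, -1.8250)
ω + α·dt = (-1.0157, 0.9902, 0.6540)
2q̇ = q⊗(0,ω) = (0.1060112, 1.1551281, 0.5892201, -1.0941944)
updated quaternion q' = (-0.5934, -0.4127, -0.1437, -0.6759)
a = F/m = (-0.4800, 0.4400, -0.1600)
new position p' = (0.5200, 1.4200, 2.2200)
v + (F/m)dt = (-1.0384, 1.5352, 1.4872)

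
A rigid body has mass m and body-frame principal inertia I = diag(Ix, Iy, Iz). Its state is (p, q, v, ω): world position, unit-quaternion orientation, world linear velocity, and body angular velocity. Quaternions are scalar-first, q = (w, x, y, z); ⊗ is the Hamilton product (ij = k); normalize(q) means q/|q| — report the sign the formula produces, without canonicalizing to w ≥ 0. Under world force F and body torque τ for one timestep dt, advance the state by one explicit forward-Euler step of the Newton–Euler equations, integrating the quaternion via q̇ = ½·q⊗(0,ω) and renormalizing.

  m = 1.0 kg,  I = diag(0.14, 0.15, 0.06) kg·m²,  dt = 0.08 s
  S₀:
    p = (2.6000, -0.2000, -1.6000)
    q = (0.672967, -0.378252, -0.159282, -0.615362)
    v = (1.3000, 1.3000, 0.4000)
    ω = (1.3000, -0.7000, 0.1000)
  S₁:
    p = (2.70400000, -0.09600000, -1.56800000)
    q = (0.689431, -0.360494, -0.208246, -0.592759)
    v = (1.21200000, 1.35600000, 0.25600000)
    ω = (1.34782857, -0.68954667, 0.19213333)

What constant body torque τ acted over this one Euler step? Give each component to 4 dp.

Δω = ω₁−ω₀ = (0.04782857, 0.01045333, 0.09213333)
applied torque τ = (0.0900, 0.0300, 0.0600)

τ = (0.0900, 0.0300, 0.0600)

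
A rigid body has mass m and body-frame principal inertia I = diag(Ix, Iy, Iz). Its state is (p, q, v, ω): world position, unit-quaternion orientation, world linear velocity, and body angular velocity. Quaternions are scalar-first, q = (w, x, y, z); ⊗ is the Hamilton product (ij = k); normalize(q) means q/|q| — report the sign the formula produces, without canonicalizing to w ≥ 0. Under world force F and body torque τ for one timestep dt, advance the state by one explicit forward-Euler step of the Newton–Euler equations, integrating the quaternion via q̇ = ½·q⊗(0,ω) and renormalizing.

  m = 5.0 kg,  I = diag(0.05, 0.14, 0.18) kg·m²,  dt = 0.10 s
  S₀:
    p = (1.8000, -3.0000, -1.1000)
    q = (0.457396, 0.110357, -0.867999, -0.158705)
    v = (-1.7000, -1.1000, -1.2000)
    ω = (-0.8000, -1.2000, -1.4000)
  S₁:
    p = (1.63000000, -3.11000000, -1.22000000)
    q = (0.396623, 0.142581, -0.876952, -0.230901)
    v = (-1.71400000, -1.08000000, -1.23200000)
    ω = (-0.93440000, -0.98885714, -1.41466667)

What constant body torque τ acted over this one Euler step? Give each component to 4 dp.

τ = (0.0000, 0.1500, 0.0600)

ω₁ − ω₀ = (-0.13440000, 0.21114286, -0.01466667)
I·α + gyro = (0.0000, 0.1500, 0.0600)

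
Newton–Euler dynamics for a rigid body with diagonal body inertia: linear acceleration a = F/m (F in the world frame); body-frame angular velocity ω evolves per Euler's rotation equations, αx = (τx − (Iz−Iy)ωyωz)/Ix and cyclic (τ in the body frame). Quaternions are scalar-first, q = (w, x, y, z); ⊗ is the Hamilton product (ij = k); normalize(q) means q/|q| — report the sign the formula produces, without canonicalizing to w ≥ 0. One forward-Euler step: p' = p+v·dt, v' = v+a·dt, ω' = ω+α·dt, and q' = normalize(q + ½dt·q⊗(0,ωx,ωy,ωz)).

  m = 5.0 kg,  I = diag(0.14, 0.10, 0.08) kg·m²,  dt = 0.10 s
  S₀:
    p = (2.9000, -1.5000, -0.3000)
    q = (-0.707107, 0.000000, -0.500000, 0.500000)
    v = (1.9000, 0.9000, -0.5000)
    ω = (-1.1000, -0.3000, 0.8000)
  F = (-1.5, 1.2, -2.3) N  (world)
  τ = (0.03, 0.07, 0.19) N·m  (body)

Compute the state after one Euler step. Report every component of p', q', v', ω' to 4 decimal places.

p' = (3.0900, -1.4100, -0.3500)
q' = (-0.7328, 0.0263, -0.5156, 0.4431)
v' = (1.8700, 0.9240, -0.5460)
ω' = (-1.0820, -0.1772, 1.0540)

a = (-0.3000, 0.2400, -0.4600)
p' = p + v·dt = (3.0900, -1.4100, -0.3500)
v + (F/m)dt = (1.8700, 0.9240, -0.5460)
angular accel α = (0.1800, 1.2280, 2.5400)
ω' = ω + α·dt = (-1.0820, -0.1772, 1.0540)
2q̇ = q⊗(0,ω) = (-0.5500000, 0.5278177, -0.3378679, -1.1156856)
q + ½dt·q⊗(0,ω), renormalized = (-0.7328, 0.0263, -0.5156, 0.4431)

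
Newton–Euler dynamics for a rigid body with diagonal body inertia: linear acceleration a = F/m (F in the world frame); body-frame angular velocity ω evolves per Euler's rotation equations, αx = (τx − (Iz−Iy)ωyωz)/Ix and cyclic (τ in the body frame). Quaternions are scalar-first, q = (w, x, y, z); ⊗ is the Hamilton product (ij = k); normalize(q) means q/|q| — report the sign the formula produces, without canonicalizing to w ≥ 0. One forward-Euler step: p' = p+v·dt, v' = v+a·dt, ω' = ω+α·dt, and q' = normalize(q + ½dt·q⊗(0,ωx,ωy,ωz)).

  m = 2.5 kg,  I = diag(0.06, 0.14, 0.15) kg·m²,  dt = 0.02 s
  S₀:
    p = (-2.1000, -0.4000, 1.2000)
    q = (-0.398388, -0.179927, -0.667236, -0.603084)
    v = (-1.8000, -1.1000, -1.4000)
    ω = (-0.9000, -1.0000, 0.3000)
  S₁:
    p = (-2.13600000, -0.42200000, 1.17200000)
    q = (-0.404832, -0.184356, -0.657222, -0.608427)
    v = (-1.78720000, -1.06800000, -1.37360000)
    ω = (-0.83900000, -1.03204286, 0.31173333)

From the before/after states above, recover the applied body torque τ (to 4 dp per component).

ω₁ − ω₀ = (0.06100000, -0.03204286, 0.01173333)
ω₀×(Iω₀) = (-0.0030, 0.0243, 0.0720)
τ = I·(Δω/dt) + ω₀×(Iω₀) = (0.1800, -0.2000, 0.1600)

τ = (0.1800, -0.2000, 0.1600)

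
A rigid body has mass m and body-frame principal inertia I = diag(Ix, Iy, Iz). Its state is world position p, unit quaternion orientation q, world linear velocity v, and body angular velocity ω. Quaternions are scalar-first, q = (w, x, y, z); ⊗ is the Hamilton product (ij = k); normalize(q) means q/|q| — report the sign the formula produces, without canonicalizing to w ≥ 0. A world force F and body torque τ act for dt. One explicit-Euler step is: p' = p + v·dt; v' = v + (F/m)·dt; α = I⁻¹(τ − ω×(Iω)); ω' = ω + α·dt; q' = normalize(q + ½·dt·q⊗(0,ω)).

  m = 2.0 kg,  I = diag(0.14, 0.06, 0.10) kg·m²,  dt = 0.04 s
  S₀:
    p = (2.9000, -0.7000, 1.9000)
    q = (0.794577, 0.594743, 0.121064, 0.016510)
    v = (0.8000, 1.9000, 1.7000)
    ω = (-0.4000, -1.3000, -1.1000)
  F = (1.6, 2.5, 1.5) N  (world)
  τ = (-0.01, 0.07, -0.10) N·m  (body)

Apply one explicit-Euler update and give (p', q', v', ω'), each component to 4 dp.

p' = (2.9320, -0.6240, 1.9680)
q' = (0.8024, 0.5858, 0.1133, -0.0155)
v' = (0.8320, 1.9500, 1.7300)
ω' = (-0.4192, -1.2651, -1.1234)

gyro term ω×Iω = (0.0572, 0.0176, -0.0416)
(τ − ω×Iω)/I = (-0.4800, 0.8733, -0.5840)
ω + α·dt = (-0.4192, -1.2651, -1.1234)
q⊗(0,ω) = (0.4134414, -0.4295382, -0.3853368, -1.5987750)
q + ½dt·q⊗(0,ω), renormalized = (0.8024, 0.5858, 0.1133, -0.0155)
new position p' = (2.9320, -0.6240, 1.9680)
new velocity v' = (0.8320, 1.9500, 1.7300)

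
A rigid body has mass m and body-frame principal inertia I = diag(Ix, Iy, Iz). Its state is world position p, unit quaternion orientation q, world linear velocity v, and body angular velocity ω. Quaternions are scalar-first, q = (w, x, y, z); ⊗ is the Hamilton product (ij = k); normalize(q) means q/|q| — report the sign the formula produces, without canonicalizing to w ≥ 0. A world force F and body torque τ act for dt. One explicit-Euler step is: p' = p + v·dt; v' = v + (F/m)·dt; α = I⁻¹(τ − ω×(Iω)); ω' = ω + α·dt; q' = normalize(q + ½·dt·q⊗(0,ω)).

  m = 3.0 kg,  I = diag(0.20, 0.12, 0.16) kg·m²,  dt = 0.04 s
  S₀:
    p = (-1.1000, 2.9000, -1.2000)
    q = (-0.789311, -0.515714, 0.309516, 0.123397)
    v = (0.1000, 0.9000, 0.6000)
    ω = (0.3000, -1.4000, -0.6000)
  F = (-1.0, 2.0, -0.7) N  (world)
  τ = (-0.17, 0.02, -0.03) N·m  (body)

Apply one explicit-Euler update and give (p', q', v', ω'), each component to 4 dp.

linear accel F/m = (-0.3333, 0.6667, -0.2333)
p' = p + v·dt = (-1.0960, 2.9360, -1.1760)
v + (F/m)dt = (0.0867, 0.9267, 0.5907)
(τ − ω×Iω)/I = (-1.0180, 0.2267, -0.3975)
ω + α·dt = (0.2593, -1.3909, -0.6159)
q⊗(0,ω) = (0.6620748, -0.2497471, 0.8326261, 1.1027314)
q + ½dt·q⊗(0,ω), renormalized = (-0.7757, -0.5205, 0.3260, 0.1454)

p' = (-1.0960, 2.9360, -1.1760)
q' = (-0.7757, -0.5205, 0.3260, 0.1454)
v' = (0.0867, 0.9267, 0.5907)
ω' = (0.2593, -1.3909, -0.6159)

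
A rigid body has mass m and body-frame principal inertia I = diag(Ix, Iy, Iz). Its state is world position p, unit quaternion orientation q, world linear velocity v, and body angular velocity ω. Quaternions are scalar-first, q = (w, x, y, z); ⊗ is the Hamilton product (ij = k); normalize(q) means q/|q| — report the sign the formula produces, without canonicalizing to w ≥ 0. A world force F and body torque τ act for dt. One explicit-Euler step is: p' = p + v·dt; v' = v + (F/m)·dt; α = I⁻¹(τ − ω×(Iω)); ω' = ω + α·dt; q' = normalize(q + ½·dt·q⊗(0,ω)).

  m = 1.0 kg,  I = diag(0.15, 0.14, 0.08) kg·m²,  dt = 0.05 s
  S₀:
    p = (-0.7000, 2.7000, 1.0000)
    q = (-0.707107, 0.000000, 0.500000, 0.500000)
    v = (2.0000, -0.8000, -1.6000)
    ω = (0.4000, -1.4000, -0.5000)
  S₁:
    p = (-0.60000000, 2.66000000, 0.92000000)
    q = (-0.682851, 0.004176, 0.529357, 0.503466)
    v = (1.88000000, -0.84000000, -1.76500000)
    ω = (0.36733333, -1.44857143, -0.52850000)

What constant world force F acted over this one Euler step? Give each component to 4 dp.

Δv = v₁−v₀ = (-0.12000000, -0.04000000, -0.16500000)
m·(v₁−v₀)/dt = (-2.4000, -0.8000, -3.3000)

F = (-2.4000, -0.8000, -3.3000)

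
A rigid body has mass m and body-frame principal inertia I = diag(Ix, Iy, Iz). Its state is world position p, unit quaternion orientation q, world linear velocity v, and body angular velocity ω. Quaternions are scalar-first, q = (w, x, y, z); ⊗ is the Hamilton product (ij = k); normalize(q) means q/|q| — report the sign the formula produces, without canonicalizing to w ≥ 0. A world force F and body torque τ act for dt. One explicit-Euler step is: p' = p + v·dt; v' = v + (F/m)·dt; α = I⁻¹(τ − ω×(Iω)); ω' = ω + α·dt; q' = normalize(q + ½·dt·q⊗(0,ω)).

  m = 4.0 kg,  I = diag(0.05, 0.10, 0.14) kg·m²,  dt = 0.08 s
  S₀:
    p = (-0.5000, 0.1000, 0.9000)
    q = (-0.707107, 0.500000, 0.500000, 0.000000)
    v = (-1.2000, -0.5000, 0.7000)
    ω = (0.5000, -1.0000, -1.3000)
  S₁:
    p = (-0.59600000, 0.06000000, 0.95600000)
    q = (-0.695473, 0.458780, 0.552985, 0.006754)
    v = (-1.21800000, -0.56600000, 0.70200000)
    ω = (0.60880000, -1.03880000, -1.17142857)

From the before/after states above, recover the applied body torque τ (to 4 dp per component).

τ = (0.1200, 0.0100, 0.2000)

rate change Δω = (0.10880000, -0.03880000, 0.12857143)
precession coupling = (0.0520, 0.0585, -0.0250)
τ = I·(Δω/dt) + ω₀×(Iω₀) = (0.1200, 0.0100, 0.2000)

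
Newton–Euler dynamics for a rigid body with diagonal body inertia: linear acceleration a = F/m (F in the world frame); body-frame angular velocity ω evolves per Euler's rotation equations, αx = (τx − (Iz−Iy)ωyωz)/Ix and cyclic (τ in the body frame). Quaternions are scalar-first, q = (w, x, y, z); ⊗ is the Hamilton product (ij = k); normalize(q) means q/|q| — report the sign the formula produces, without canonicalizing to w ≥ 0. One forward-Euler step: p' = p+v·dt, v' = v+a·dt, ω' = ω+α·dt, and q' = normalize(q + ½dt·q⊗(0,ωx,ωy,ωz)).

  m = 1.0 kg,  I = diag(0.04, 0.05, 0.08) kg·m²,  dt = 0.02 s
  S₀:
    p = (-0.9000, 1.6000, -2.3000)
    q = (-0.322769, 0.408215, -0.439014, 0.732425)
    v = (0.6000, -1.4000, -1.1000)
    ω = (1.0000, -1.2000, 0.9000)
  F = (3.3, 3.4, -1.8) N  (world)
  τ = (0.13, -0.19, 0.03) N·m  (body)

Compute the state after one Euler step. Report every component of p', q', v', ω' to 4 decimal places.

p' = p + v·dt = (-0.8880, 1.5720, -2.3220)
v + (F/m)dt = (0.6660, -1.3320, -1.1360)
gyro term ω×Iω = (-0.0324, -0.0360, -0.0120)
(τ − ω×Iω)/I = (4.0600, -3.0800, 0.5250)
ω' = ω + α·dt = (1.0812, -1.2616, 0.9105)
Hamilton product q⊗(0,ω) = (-1.5942143, 0.1610284, 0.7523543, -0.3413361)
q + ½dt·q⊗(0,ω), renormalized = (-0.3387, 0.4098, -0.4314, 0.7289)

p' = (-0.8880, 1.5720, -2.3220)
q' = (-0.3387, 0.4098, -0.4314, 0.7289)
v' = (0.6660, -1.3320, -1.1360)
ω' = (1.0812, -1.2616, 0.9105)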